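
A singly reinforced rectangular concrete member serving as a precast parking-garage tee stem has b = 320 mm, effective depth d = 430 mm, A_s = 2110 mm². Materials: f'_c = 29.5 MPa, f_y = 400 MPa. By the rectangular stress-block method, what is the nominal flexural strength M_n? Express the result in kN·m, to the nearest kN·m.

M_n ≈ 319 kN·m

T = A_s f_y = 2110 × 400 = 844000 N = 844 kN.
From C = T: a = T/(0.85 f'_c b) = 844000/(0.85 × 29.5 × 320) = 105.18 mm.
M_n = T(d − a/2) = 844 kN × (430 − 52.59) mm = 318.53 kN·m.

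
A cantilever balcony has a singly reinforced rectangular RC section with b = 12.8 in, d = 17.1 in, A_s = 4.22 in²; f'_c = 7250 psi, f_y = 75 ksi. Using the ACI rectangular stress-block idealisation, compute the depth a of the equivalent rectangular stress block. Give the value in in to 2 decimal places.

T = A_s f_y = 4.22 × 75 = 316.5 kips.
a = T/(0.85 f'_c b) = 316.5/(0.85 × 7.25 × 12.8) = 4.01 in.

a ≈ 4.01 in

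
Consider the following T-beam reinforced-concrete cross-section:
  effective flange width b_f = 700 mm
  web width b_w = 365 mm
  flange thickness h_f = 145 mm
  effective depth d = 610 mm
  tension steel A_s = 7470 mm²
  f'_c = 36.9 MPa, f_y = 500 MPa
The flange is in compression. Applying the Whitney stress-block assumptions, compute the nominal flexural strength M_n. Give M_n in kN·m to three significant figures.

Tension: T = A_s f_y = 7470 × 500 = 3735000 N.
Try a within the flange: a = T/(0.85 f'_c b_f) = 3735000/(0.85 × 36.9 × 700) = 170.12 mm.
a = 170.12 > h_f = 145 mm: the block extends into the web. Split into flange-overhang and web parts.
C_f = 0.85 f'_c (b_f − b_w) h_f = 0.85 × 36.9 × (700 − 365) × 145 = 1523555 N.
Remaining web compression depth: a_w = (T − C_f)/(0.85 f'_c b_w) = (3735000 − 1523555)/(0.85 × 36.9 × 365) = 193.17 mm.
M_n = C_f(d − h_f/2) + (T − C_f)(d − a_w/2) = 1523555 × (610 − 72.5) + 2211445 × (610 − 96.585) = 818.91 + 1135.39 = 1954.30 × 10⁶ N·mm.
M_n = 1954.30 kN·m.

M_n ≈ 1950 kN·m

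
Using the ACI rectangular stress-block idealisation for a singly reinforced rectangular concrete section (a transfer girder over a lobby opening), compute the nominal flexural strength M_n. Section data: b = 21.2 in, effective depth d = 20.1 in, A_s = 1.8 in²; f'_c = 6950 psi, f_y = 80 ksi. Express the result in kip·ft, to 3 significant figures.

M_n ≈ 234 kip·ft

T = A_s f_y = 1.8 × 80 = 144 kips.
a = T/(0.85 f'_c b) = 144/(0.85 × 6.95 × 21.2) = 1.150 in.
M_n = T(d − a/2) = 144 × (20.1 − 0.575) = 2811.6 kip·in = 2811.6/12 = 234.30 kip·ft.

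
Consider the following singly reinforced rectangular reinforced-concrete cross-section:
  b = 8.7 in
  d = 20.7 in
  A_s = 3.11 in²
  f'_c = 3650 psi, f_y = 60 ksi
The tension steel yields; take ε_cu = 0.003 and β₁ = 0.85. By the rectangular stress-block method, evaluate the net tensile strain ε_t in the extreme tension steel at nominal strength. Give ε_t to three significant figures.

ε_t ≈ 0.00464

a = A_s f_y/(0.85 f'_c b) = 6.913 in.
β₁ = 0.85, so c = a/β₁ = 6.913/0.85 = 8.133 in.
From the linear strain diagram with ε_cu = 0.003: ε_t = 0.003 (d − c)/c = 0.003 × (20.7 − 8.133)/8.133 = 0.00464.
ε_t is between 0.004 and 0.005 — transition zone.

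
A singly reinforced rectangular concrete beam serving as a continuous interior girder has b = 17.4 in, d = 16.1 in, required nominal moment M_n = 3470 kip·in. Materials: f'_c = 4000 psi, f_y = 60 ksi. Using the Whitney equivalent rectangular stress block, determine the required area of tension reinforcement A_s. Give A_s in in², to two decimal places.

A_s ≈ 4.13 in²

From M_n = 0.85 f'_c a b (d − a/2):
a = d − √(d² − 2M_n/(0.85 f'_c b)) = 16.1 − √(16.1² − 2 × 3470/(0.85 × 4 × 17.4)) = 4.188 in.
A_s = 0.85 f'_c a b / f_y = 0.85 × 4 × 4.188 × 17.4 / 60 = 4.129 in².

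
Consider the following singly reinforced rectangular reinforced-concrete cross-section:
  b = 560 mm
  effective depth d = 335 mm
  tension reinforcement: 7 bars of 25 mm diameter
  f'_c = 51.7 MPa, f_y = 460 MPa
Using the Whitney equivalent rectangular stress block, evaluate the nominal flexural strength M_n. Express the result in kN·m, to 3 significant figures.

M_n ≈ 479 kN·m

A_s = 7 × 491 = 3437 mm².
T = A_s f_y = 3437 × 460 = 1581020 N = 1581.02 kN.
From C = T: a = T/(0.85 f'_c b) = 1581020/(0.85 × 51.7 × 560) = 64.25 mm.
M_n = T(d − a/2) = 1581.02 kN × (335 − 32.125) mm = 478.85 kN·m.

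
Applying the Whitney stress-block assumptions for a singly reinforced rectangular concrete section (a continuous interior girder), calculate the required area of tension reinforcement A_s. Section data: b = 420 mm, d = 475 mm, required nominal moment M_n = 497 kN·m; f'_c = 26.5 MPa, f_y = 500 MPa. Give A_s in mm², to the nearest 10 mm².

A_s ≈ 2420 mm²

With M_n = 0.85 f'_c a b (d − a/2), solve the quadratic for a:
a = d − √(d² − 2M_n/(0.85 f'_c b)) = 475 − √(475² − 2 × 497×10⁶/(0.85 × 26.5 × 420)) = 127.79 mm.
A_s = 0.85 f'_c a b / f_y = 0.85 × 26.5 × 127.79 × 420 / 500 = 2417.9 mm².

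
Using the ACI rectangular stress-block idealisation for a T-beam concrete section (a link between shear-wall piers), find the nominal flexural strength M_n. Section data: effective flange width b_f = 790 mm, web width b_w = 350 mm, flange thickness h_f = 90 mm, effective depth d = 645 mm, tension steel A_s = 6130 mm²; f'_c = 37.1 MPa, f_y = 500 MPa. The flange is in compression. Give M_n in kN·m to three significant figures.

M_n ≈ 1770 kN·m

Tension: T = A_s f_y = 6130 × 500 = 3065000 N.
Try a within the flange: a = T/(0.85 f'_c b_f) = 3065000/(0.85 × 37.1 × 790) = 123.03 mm.
a = 123.03 > h_f = 90 mm: the block extends into the web. Split into flange-overhang and web parts.
C_f = 0.85 f'_c (b_f − b_w) h_f = 0.85 × 37.1 × (790 − 350) × 90 = 1248786 N.
Remaining web compression depth: a_w = (T − C_f)/(0.85 f'_c b_w) = (3065000 − 1248786)/(0.85 × 37.1 × 350) = 164.55 mm.
M_n = C_f(d − h_f/2) + (T − C_f)(d − a_w/2) = 1248786 × (645 − 45) + 1816214 × (645 − 82.275) = 749.27 + 1022.03 = 1771.30 × 10⁶ N·mm.
M_n = 1771.30 kN·m.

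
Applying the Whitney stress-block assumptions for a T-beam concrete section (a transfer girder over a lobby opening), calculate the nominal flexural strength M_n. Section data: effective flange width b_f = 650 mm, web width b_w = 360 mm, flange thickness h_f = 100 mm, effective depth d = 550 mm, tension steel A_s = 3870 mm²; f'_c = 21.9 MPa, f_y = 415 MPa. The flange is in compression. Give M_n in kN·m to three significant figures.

Tension: T = A_s f_y = 3870 × 415 = 1606050 N.
Try a within the flange: a = T/(0.85 f'_c b_f) = 1606050/(0.85 × 21.9 × 650) = 132.73 mm.
a = 132.73 > h_f = 100 mm: the block extends into the web. Split into flange-overhang and web parts.
C_f = 0.85 f'_c (b_f − b_w) h_f = 0.85 × 21.9 × (650 − 360) × 100 = 539835 N.
Remaining web compression depth: a_w = (T − C_f)/(0.85 f'_c b_w) = (1606050 − 539835)/(0.85 × 21.9 × 360) = 159.10 mm.
M_n = C_f(d − h_f/2) + (T − C_f)(d − a_w/2) = 539835 × (550 − 50) + 1066215 × (550 − 79.55) = 269.92 + 501.60 = 771.52 × 10⁶ N·mm.
M_n = 771.52 kN·m.

M_n ≈ 772 kN·m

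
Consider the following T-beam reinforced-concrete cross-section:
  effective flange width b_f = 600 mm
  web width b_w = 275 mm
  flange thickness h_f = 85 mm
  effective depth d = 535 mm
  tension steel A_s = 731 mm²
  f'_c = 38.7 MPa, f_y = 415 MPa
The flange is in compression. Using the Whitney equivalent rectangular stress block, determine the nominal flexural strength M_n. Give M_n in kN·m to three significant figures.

M_n ≈ 160 kN·m

Tension: T = A_s f_y = 731 × 415 = 303365 N.
Try a within the flange: a = T/(0.85 f'_c b_f) = 303365/(0.85 × 38.7 × 600) = 15.37 mm.
Since a = 15.37 ≤ h_f = 85 mm, the stress block lies entirely in the flange; analyse as a rectangular beam of width b_f.
M_n = T(d − a/2) = 303365 × (535 − 7.685) = 159.97 × 10⁶ N·mm.
M_n = 159.97 kN·m.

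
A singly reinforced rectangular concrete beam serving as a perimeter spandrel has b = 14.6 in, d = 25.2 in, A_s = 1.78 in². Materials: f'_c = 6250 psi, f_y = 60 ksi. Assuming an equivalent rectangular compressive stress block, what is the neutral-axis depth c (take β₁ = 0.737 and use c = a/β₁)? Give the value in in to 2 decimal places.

c ≈ 1.87 in

T = A_s f_y = 1.78 × 60 = 106.8 kips.
a = T/(0.85 f'_c b) = 106.8/(0.85 × 6.25 × 14.6) = 1.3770 in.
With β₁ = 0.737, c = a/β₁ = 1.3770/0.737 = 1.87 in.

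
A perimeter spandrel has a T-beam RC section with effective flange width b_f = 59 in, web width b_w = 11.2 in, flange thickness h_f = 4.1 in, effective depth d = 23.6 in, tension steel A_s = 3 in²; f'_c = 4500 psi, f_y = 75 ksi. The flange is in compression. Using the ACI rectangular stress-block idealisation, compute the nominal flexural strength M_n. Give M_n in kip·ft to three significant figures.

M_n ≈ 433 kip·ft

Tension: T = A_s f_y = 3 × 75 = 225 kips.
Try a within the flange: a = T/(0.85 f'_c b_f) = 225/(0.85 × 4.5 × 59) = 0.997 in.
Since a = 0.997 ≤ h_f = 4.1 in, the stress block lies entirely in the flange; analyse as a rectangular beam of width b_f.
M_n = T(d − a/2) = 225 × (23.6 − 0.4985) = 5197.8 kip·in.
M_n = 5197.8/12 = 433.15 kip·ft.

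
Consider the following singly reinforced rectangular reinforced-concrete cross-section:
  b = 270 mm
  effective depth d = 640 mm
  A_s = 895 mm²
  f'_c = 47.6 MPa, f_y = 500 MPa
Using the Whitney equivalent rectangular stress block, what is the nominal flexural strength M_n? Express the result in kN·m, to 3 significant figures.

T = A_s f_y = 895 × 500 = 447500 N = 447.5 kN.
From C = T: a = T/(0.85 f'_c b) = 447500/(0.85 × 47.6 × 270) = 40.96 mm.
M_n = T(d − a/2) = 447.5 kN × (640 − 20.48) mm = 277.24 kN·m.

M_n ≈ 277 kN·m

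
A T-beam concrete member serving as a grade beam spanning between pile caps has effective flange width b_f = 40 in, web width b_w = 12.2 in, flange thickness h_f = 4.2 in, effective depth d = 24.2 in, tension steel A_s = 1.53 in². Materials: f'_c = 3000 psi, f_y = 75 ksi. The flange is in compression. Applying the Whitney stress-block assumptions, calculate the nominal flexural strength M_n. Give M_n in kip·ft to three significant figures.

M_n ≈ 226 kip·ft

Tension: T = A_s f_y = 1.53 × 75 = 114.75 kips.
Try a within the flange: a = T/(0.85 f'_c b_f) = 114.75/(0.85 × 3 × 40) = 1.125 in.
Since a = 1.125 ≤ h_f = 4.2 in, the stress block lies entirely in the flange; analyse as a rectangular beam of width b_f.
M_n = T(d − a/2) = 114.75 × (24.2 − 0.5625) = 2712.4 kip·in.
M_n = 2712.4/12 = 226.03 kip·ft.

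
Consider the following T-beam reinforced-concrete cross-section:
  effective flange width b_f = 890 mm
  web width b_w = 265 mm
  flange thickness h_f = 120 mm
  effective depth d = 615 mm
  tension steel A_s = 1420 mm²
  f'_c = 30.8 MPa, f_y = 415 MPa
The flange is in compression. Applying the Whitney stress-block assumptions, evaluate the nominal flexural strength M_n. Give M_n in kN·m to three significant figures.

M_n ≈ 355 kN·m

Tension: T = A_s f_y = 1420 × 415 = 589300 N.
Try a within the flange: a = T/(0.85 f'_c b_f) = 589300/(0.85 × 30.8 × 890) = 25.29 mm.
Since a = 25.29 ≤ h_f = 120 mm, the stress block lies entirely in the flange; analyse as a rectangular beam of width b_f.
M_n = T(d − a/2) = 589300 × (615 − 12.645) = 354.97 × 10⁶ N·mm.
M_n = 354.97 kN·m.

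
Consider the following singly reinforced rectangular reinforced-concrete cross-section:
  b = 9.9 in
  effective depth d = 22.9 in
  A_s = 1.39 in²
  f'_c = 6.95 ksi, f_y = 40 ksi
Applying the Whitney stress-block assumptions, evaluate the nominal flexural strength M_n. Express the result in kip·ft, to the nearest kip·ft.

M_n ≈ 104 kip·ft

T = A_s f_y = 1.39 × 40 = 55.6 kips.
a = T/(0.85 f'_c b) = 55.6/(0.85 × 6.95 × 9.9) = 0.951 in.
M_n = T(d − a/2) = 55.6 × (22.9 − 0.4755) = 1246.8 kip·in = 1246.8/12 = 103.90 kip·ft.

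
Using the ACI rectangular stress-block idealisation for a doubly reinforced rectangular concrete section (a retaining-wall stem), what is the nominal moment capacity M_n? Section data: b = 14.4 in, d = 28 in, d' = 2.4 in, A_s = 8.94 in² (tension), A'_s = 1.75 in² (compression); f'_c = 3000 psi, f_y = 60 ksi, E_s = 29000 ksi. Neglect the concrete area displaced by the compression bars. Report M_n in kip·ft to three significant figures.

M_n ≈ 1020 kip·ft

Assume both steels yield.
a = (A_s − A'_s) f_y/(0.85 f'_c b) = (8.94 − 1.75) × 60/(0.85 × 3 × 14.4) = 11.748 in.
c = a/β₁ = 11.748/0.85 = 13.821 in; ε'_s = 0.003(c − d')/c = 0.0025 ≥ ε_y = 0.0021, so the compression steel yields.
M_n = (A_s − A'_s) f_y (d − a/2) + A'_s f_y (d − d') = 431.4 × (28 − 5.874) + 105 × (28 − 2.4) = 9545.2 + 2688.0 = 12233.2 kip·in = 12233.2/12 = 1019.43 kip·ft.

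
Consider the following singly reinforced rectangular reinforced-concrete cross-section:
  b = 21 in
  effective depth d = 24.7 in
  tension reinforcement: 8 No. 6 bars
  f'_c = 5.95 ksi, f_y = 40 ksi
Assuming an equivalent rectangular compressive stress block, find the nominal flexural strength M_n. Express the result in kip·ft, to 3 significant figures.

A_s = 8 × 0.44 = 3.52 in².
T = A_s f_y = 3.52 × 40 = 140.8 kips.
a = T/(0.85 f'_c b) = 140.8/(0.85 × 5.95 × 21) = 1.326 in.
M_n = T(d − a/2) = 140.8 × (24.7 − 0.663) = 3384.4 kip·in = 3384.4/12 = 282.03 kip·ft.

M_n ≈ 282 kip·ft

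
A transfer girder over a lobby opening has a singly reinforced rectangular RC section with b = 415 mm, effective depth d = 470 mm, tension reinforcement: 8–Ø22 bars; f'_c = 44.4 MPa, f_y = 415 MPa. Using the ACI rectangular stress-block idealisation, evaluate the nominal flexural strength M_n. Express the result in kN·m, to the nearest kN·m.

M_n ≈ 542 kN·m

A_s = 8 × 380 = 3040 mm².
T = A_s f_y = 3040 × 415 = 1261600 N = 1261.6 kN.
From C = T: a = T/(0.85 f'_c b) = 1261600/(0.85 × 44.4 × 415) = 80.55 mm.
M_n = T(d − a/2) = 1261.6 kN × (470 − 40.275) mm = 542.14 kN·m.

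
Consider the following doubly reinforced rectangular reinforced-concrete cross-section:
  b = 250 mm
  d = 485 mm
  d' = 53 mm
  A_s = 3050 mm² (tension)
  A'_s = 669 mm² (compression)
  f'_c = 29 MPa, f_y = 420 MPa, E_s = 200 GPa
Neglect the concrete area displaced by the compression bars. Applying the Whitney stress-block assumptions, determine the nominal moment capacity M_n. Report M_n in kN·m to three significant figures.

M_n ≈ 525 kN·m

Assume both tension and compression steel yield.
Net tension couple steel: A_s − A'_s = 2381 mm².
a = (A_s − A'_s) f_y / (0.85 f'_c b) = 1000020/(0.85 × 29 × 250) = 162.28 mm.
c = a/β₁ = 162.28/0.843 = 192.50 mm; ε'_s = 0.003(c − d')/c = 0.0022 ≥ f_y/E_s = 0.0021, so compression steel does yield.
M_n = (A_s − A'_s) f_y (d − a/2) + A'_s f_y (d − d') = [1000020 × (485 − 81.14) + 280980 × (485 − 53)] × 10⁻⁶ = 403.87 + 121.38 = 525.25 kN·m.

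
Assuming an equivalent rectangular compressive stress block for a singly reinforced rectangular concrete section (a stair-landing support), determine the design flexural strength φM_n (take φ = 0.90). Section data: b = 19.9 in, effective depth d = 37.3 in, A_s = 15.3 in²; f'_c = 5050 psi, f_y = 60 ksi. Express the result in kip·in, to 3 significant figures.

φM_n ≈ 26400 kip·in

T = A_s f_y = 15.3 × 60 = 918 kips.
a = T/(0.85 f'_c b) = 918/(0.85 × 5.05 × 19.9) = 10.747 in.
M_n = T(d − a/2) = 918 × (37.3 − 5.3735) = 29308.5 kip·in.
φM_n = 0.90 × 29308.5 = 26377.7 kip·in.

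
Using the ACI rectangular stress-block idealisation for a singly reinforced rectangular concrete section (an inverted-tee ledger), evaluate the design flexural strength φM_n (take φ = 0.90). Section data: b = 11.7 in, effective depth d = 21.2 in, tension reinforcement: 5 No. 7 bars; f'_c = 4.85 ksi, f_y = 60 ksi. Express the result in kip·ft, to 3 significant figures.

A_s = 5 × 0.6 = 3 in².
T = A_s f_y = 3 × 60 = 180 kips.
a = T/(0.85 f'_c b) = 180/(0.85 × 4.85 × 11.7) = 3.732 in.
M_n = T(d − a/2) = 180 × (21.2 − 1.866) = 3480.1 kip·in = 3480.1/12 = 290.01 kip·ft.
φM_n = 0.90 × 290.01 = 261.01 kip·ft.

φM_n ≈ 261 kip·ft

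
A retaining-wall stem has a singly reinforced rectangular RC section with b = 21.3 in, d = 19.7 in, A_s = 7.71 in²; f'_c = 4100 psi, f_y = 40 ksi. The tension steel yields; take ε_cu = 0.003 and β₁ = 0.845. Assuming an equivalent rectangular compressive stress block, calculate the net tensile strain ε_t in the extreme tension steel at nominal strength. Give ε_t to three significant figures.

a = A_s f_y/(0.85 f'_c b) = 4.155 in.
β₁ = 0.845, so c = a/β₁ = 4.155/0.845 = 4.917 in.
From the linear strain diagram with ε_cu = 0.003: ε_t = 0.003 (d − c)/c = 0.003 × (19.7 − 4.917)/4.917 = 0.00902.
Since ε_t ≥ 0.005, the section is tension-controlled.

ε_t ≈ 0.00902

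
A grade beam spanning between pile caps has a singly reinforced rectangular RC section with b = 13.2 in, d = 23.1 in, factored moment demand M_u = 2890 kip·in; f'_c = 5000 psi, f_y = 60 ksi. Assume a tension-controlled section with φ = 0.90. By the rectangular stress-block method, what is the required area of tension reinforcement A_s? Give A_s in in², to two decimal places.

M_n = M_u/φ = 2890/0.90 = 3211.11 kip·in.
From M_n = 0.85 f'_c a b (d − a/2):
a = d − √(d² − 2M_n/(0.85 f'_c b)) = 23.1 − √(23.1² − 2 × 3211.11/(0.85 × 5 × 13.2)) = 2.627 in.
A_s = 0.85 f'_c a b / f_y = 0.85 × 5 × 2.627 × 13.2 / 60 = 2.456 in².

A_s ≈ 2.46 in²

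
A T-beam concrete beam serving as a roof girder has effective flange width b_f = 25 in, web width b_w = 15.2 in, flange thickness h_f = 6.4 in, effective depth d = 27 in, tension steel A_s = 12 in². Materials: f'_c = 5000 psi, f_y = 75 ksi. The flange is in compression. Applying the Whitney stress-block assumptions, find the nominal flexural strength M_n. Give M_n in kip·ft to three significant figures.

Tension: T = A_s f_y = 12 × 75 = 900 kips.
Try a within the flange: a = T/(0.85 f'_c b_f) = 900/(0.85 × 5 × 25) = 8.471 in.
a = 8.471 > h_f = 6.4 in: the block extends into the web. Split into flange-overhang and web parts.
C_f = 0.85 f'_c (b_f − b_w) h_f = 0.85 × 5 × (25 − 15.2) × 6.4 = 266.6 kips.
Remaining web compression depth: a_w = (T − C_f)/(0.85 f'_c b_w) = (900 − 266.6)/(0.85 × 5 × 15.2) = 9.805 in.
M_n = C_f(d − h_f/2) + (T − C_f)(d − a_w/2) = 266.6 × (27 − 3.2) + 633.4 × (27 − 4.9025) = 6345.1 + 13996.6 = 20341.7 kip·in.
M_n = 20341.7/12 = 1695.14 kip·ft.

M_n ≈ 1700 kip·ft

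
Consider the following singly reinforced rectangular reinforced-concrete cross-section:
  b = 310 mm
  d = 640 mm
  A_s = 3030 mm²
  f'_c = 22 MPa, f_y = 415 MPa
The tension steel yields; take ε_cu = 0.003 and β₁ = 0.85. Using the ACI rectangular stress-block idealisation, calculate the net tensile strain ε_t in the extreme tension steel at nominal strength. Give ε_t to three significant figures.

ε_t ≈ 0.00452

a = A_s f_y/(0.85 f'_c b) = 216.91 mm.
β₁ = 0.85, so c = a/β₁ = 216.91/0.85 = 255.19 mm.
From the linear strain diagram with ε_cu = 0.003: ε_t = 0.003 (d − c)/c = 0.003 × (640 − 255.19)/255.19 = 0.00452.
ε_t is between 0.004 and 0.005 — transition zone.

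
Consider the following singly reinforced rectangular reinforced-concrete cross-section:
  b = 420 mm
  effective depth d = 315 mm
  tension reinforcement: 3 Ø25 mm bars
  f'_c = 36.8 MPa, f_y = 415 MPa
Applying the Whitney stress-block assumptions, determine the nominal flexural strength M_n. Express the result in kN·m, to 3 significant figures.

A_s = 3 × 491 = 1473 mm².
T = A_s f_y = 1473 × 415 = 611295 N = 611.295 kN.
From C = T: a = T/(0.85 f'_c b) = 611295/(0.85 × 36.8 × 420) = 46.53 mm.
M_n = T(d − a/2) = 611.295 kN × (315 − 23.265) mm = 178.34 kN·m.

M_n ≈ 178 kN·m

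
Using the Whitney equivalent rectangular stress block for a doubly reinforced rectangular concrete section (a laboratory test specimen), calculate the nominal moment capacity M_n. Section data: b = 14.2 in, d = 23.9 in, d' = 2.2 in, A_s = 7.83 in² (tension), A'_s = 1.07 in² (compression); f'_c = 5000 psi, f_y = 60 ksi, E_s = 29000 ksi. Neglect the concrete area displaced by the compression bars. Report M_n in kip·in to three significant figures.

M_n ≈ 9720 kip·in

Assume both steels yield.
a = (A_s − A'_s) f_y/(0.85 f'_c b) = (7.83 − 1.07) × 60/(0.85 × 5 × 14.2) = 6.721 in.
c = a/β₁ = 6.721/0.8 = 8.401 in; ε'_s = 0.003(c − d')/c = 0.0022 ≥ ε_y = 0.0021, so the compression steel yields.
M_n = (A_s − A'_s) f_y (d − a/2) + A'_s f_y (d − d') = 405.6 × (23.9 − 3.3605) + 64.2 × (23.9 − 2.2) = 8330.8 + 1393.1 = 9723.9 kip·in.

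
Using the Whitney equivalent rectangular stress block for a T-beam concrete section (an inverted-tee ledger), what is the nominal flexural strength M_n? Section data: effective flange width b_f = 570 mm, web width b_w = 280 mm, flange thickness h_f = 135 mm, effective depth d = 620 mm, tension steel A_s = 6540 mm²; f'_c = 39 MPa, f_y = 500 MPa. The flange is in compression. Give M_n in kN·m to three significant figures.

M_n ≈ 1730 kN·m

Tension: T = A_s f_y = 6540 × 500 = 3270000 N.
Try a within the flange: a = T/(0.85 f'_c b_f) = 3270000/(0.85 × 39 × 570) = 173.06 mm.
a = 173.06 > h_f = 135 mm: the block extends into the web. Split into flange-overhang and web parts.
C_f = 0.85 f'_c (b_f − b_w) h_f = 0.85 × 39 × (570 − 280) × 135 = 1297823 N.
Remaining web compression depth: a_w = (T − C_f)/(0.85 f'_c b_w) = (3270000 − 1297823)/(0.85 × 39 × 280) = 212.47 mm.
M_n = C_f(d − h_f/2) + (T − C_f)(d − a_w/2) = 1297823 × (620 − 67.5) + 1972177 × (620 − 106.235) = 717.05 + 1013.24 = 1730.29 × 10⁶ N·mm.
M_n = 1730.29 kN·m.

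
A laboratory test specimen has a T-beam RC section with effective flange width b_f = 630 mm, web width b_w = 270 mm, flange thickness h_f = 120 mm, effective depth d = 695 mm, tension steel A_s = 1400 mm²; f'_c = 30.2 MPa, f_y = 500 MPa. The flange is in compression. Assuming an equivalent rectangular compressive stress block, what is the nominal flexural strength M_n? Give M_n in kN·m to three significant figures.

M_n ≈ 471 kN·m

Tension: T = A_s f_y = 1400 × 500 = 700000 N.
Try a within the flange: a = T/(0.85 f'_c b_f) = 700000/(0.85 × 30.2 × 630) = 43.28 mm.
Since a = 43.28 ≤ h_f = 120 mm, the stress block lies entirely in the flange; analyse as a rectangular beam of width b_f.
M_n = T(d − a/2) = 700000 × (695 − 21.64) = 471.35 × 10⁶ N·mm.
M_n = 471.35 kN·m.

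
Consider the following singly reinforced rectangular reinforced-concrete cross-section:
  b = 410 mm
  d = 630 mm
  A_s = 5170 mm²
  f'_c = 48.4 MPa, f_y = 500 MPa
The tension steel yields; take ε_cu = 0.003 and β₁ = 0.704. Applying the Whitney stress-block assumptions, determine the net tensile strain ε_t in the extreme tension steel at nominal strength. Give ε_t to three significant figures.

a = A_s f_y/(0.85 f'_c b) = 153.25 mm.
β₁ = 0.704, so c = a/β₁ = 153.25/0.704 = 217.68 mm.
From the linear strain diagram with ε_cu = 0.003: ε_t = 0.003 (d − c)/c = 0.003 × (630 − 217.68)/217.68 = 0.00568.
Since ε_t ≥ 0.005, the section is tension-controlled.

ε_t ≈ 0.00568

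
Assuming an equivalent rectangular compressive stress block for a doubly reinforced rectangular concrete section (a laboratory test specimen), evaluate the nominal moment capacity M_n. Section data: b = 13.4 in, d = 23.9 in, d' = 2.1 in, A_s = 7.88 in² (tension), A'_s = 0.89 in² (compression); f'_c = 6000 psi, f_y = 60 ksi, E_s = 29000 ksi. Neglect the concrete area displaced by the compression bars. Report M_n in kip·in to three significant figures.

Assume both steels yield.
a = (A_s − A'_s) f_y/(0.85 f'_c b) = (7.88 − 0.89) × 60/(0.85 × 6 × 13.4) = 6.137 in.
c = a/β₁ = 6.137/0.75 = 8.183 in; ε'_s = 0.003(c − d')/c = 0.0022 ≥ ε_y = 0.0021, so the compression steel yields.
M_n = (A_s − A'_s) f_y (d − a/2) + A'_s f_y (d − d') = 419.4 × (23.9 − 3.0685) + 53.4 × (23.9 − 2.1) = 8736.7 + 1164.1 = 9900.8 kip·in.

M_n ≈ 9900 kip·in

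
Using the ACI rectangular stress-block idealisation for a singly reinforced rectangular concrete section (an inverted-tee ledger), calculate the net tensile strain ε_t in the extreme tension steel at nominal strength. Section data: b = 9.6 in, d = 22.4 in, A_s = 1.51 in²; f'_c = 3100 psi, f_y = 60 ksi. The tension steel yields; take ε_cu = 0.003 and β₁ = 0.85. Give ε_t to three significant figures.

ε_t ≈ 0.0129

a = A_s f_y/(0.85 f'_c b) = 3.582 in.
β₁ = 0.85, so c = a/β₁ = 3.582/0.85 = 4.214 in.
From the linear strain diagram with ε_cu = 0.003: ε_t = 0.003 (d − c)/c = 0.003 × (22.4 − 4.214)/4.214 = 0.0129.
Since ε_t ≥ 0.005, the section is tension-controlled.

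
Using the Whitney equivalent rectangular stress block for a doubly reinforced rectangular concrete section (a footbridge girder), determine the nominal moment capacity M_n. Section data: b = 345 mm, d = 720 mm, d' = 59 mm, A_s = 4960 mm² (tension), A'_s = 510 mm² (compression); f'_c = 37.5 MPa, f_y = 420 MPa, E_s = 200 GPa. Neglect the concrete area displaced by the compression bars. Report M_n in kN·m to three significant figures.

Assume both tension and compression steel yield.
Net tension couple steel: A_s − A'_s = 4450 mm².
a = (A_s − A'_s) f_y / (0.85 f'_c b) = 1869000/(0.85 × 37.5 × 345) = 169.96 mm.
c = a/β₁ = 169.96/0.782 = 217.34 mm; ε'_s = 0.003(c − d')/c = 0.0022 ≥ f_y/E_s = 0.0021, so compression steel does yield.
M_n = (A_s − A'_s) f_y (d − a/2) + A'_s f_y (d − d') = [1869000 × (720 − 84.98) + 214200 × (720 − 59)] × 10⁻⁶ = 1186.85 + 141.59 = 1328.44 kN·m.

M_n ≈ 1330 kN·m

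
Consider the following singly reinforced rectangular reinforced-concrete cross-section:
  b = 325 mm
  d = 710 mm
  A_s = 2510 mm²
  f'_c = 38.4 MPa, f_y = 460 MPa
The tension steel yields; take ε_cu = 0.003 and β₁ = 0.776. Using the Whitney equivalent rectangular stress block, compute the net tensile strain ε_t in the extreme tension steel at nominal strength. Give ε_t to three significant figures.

a = A_s f_y/(0.85 f'_c b) = 108.84 mm.
β₁ = 0.776, so c = a/β₁ = 108.84/0.776 = 140.26 mm.
From the linear strain diagram with ε_cu = 0.003: ε_t = 0.003 (d − c)/c = 0.003 × (710 − 140.26)/140.26 = 0.0122.
Since ε_t ≥ 0.005, the section is tension-controlled.

ε_t ≈ 0.0122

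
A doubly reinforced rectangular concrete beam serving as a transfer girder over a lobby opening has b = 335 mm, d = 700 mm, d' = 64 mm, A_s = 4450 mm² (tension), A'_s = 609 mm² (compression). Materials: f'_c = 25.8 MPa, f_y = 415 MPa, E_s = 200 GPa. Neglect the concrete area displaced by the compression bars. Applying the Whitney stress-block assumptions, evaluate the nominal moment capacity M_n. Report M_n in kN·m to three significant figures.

Assume both tension and compression steel yield.
Net tension couple steel: A_s − A'_s = 3841 mm².
a = (A_s − A'_s) f_y / (0.85 f'_c b) = 1594015/(0.85 × 25.8 × 335) = 216.97 mm.
c = a/β₁ = 216.97/0.85 = 255.26 mm; ε'_s = 0.003(c − d')/c = 0.0022 ≥ f_y/E_s = 0.0021, so compression steel does yield.
M_n = (A_s − A'_s) f_y (d − a/2) + A'_s f_y (d − d') = [1594015 × (700 − 108.485) + 252735 × (700 − 64)] × 10⁻⁶ = 942.88 + 160.74 = 1103.62 kN·m.

M_n ≈ 1100 kN·m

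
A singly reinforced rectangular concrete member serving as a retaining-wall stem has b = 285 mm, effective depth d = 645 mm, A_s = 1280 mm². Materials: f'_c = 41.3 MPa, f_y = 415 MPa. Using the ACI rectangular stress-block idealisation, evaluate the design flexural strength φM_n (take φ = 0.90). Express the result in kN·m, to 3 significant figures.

φM_n ≈ 296 kN·m

T = A_s f_y = 1280 × 415 = 531200 N = 531.2 kN.
From C = T: a = T/(0.85 f'_c b) = 531200/(0.85 × 41.3 × 285) = 53.09 mm.
M_n = T(d − a/2) = 531.2 kN × (645 − 26.545) mm = 328.52 kN·m.
φM_n = 0.90 × 328.52 = 295.67 kN·m.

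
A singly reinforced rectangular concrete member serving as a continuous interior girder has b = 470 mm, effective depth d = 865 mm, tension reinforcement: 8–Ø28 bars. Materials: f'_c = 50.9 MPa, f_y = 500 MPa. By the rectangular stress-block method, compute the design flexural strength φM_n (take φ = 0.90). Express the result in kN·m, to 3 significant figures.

φM_n ≈ 1780 kN·m

A_s = 8 × 616 = 4928 mm².
T = A_s f_y = 4928 × 500 = 2464000 N = 2464 kN.
From C = T: a = T/(0.85 f'_c b) = 2464000/(0.85 × 50.9 × 470) = 121.17 mm.
M_n = T(d − a/2) = 2464 kN × (865 − 60.585) mm = 1982.08 kN·m.
φM_n = 0.90 × 1982.08 = 1783.87 kN·m.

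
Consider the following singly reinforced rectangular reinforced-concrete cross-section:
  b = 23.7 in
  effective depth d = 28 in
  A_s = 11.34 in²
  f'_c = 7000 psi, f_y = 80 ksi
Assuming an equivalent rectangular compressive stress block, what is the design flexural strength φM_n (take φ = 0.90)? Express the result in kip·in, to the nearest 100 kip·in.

T = A_s f_y = 11.34 × 80 = 907.2 kips.
a = T/(0.85 f'_c b) = 907.2/(0.85 × 7 × 23.7) = 6.433 in.
M_n = T(d − a/2) = 907.2 × (28 − 3.2165) = 22483.6 kip·in.
φM_n = 0.90 × 22483.6 = 20235.2 kip·in.

φM_n ≈ 20200 kip·in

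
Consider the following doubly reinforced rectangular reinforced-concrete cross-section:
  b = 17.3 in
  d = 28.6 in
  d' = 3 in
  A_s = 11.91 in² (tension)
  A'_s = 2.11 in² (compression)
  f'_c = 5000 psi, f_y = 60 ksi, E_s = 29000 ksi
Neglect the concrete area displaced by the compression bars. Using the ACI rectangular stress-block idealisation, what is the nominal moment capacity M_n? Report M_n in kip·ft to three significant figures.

M_n ≈ 1480 kip·ft

Assume both steels yield.
a = (A_s − A'_s) f_y/(0.85 f'_c b) = (11.91 − 2.11) × 60/(0.85 × 5 × 17.3) = 7.997 in.
c = a/β₁ = 7.997/0.8 = 9.996 in; ε'_s = 0.003(c − d')/c = 0.0021 ≥ ε_y = 0.0021, so the compression steel yields.
M_n = (A_s − A'_s) f_y (d − a/2) + A'_s f_y (d − d') = 588 × (28.6 − 3.9985) + 126.6 × (28.6 − 3) = 14465.7 + 3241.0 = 17706.7 kip·in = 17706.7/12 = 1475.56 kip·ft.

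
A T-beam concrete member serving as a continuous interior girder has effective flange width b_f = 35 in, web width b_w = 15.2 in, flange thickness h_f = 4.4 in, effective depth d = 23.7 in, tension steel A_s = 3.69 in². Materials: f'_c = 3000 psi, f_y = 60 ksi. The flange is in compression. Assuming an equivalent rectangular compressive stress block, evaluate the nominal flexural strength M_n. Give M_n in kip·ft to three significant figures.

Tension: T = A_s f_y = 3.69 × 60 = 221.4 kips.
Try a within the flange: a = T/(0.85 f'_c b_f) = 221.4/(0.85 × 3 × 35) = 2.481 in.
Since a = 2.481 ≤ h_f = 4.4 in, the stress block lies entirely in the flange; analyse as a rectangular beam of width b_f.
M_n = T(d − a/2) = 221.4 × (23.7 − 1.2405) = 4972.5 kip·in.
M_n = 4972.5/12 = 414.38 kip·ft.

M_n ≈ 414 kip·ft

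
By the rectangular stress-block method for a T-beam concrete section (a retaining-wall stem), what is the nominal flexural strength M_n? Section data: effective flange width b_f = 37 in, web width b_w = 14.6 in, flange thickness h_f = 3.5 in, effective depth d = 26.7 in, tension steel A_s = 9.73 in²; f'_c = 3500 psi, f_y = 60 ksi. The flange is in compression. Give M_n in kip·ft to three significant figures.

Tension: T = A_s f_y = 9.73 × 60 = 583.8 kips.
Try a within the flange: a = T/(0.85 f'_c b_f) = 583.8/(0.85 × 3.5 × 37) = 5.304 in.
a = 5.304 > h_f = 3.5 in: the block extends into the web. Split into flange-overhang and web parts.
C_f = 0.85 f'_c (b_f − b_w) h_f = 0.85 × 3.5 × (37 − 14.6) × 3.5 = 233.2 kips.
Remaining web compression depth: a_w = (T − C_f)/(0.85 f'_c b_w) = (583.8 − 233.2)/(0.85 × 3.5 × 14.6) = 8.072 in.
M_n = C_f(d − h_f/2) + (T − C_f)(d − a_w/2) = 233.2 × (26.7 − 1.75) + 350.6 × (26.7 − 4.036) = 5818.3 + 7946.0 = 13764.3 kip·in.
M_n = 13764.3/12 = 1147.03 kip·ft.

M_n ≈ 1150 kip·ft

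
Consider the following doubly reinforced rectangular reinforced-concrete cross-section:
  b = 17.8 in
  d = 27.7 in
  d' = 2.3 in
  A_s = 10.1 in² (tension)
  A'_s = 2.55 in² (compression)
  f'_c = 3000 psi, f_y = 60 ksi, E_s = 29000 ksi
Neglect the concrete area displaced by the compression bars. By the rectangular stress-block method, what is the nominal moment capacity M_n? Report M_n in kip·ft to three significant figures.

Assume both steels yield.
a = (A_s − A'_s) f_y/(0.85 f'_c b) = (10.1 − 2.55) × 60/(0.85 × 3 × 17.8) = 9.980 in.
c = a/β₁ = 9.980/0.85 = 11.741 in; ε'_s = 0.003(c − d')/c = 0.0024 ≥ ε_y = 0.0021, so the compression steel yields.
M_n = (A_s − A'_s) f_y (d − a/2) + A'_s f_y (d − d') = 453 × (27.7 − 4.99) + 153 × (27.7 − 2.3) = 10287.6 + 3886.2 = 14173.8 kip·in = 14173.8/12 = 1181.15 kip·ft.

M_n ≈ 1180 kip·ft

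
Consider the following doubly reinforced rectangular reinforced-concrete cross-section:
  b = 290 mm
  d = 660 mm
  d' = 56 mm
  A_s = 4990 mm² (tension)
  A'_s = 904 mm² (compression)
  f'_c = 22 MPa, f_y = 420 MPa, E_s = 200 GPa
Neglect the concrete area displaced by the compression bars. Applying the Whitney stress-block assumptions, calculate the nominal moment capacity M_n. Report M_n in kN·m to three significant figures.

M_n ≈ 1090 kN·m

Assume both tension and compression steel yield.
Net tension couple steel: A_s − A'_s = 4086 mm².
a = (A_s − A'_s) f_y / (0.85 f'_c b) = 1716120/(0.85 × 22 × 290) = 316.45 mm.
c = a/β₁ = 316.45/0.85 = 372.29 mm; ε'_s = 0.003(c − d')/c = 0.0025 ≥ f_y/E_s = 0.0021, so compression steel does yield.
M_n = (A_s − A'_s) f_y (d − a/2) + A'_s f_y (d − d') = [1716120 × (660 − 158.225) + 379680 × (660 − 56)] × 10⁻⁶ = 861.11 + 229.33 = 1090.44 kN·m.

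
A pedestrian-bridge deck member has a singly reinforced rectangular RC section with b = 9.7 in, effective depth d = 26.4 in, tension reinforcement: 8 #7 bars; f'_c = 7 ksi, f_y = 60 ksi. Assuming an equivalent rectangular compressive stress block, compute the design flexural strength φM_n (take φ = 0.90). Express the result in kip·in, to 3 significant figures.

A_s = 8 × 0.6 = 4.8 in².
T = A_s f_y = 4.8 × 60 = 288 kips.
a = T/(0.85 f'_c b) = 288/(0.85 × 7 × 9.7) = 4.990 in.
M_n = T(d − a/2) = 288 × (26.4 − 2.495) = 6884.6 kip·in.
φM_n = 0.90 × 6884.6 = 6196.1 kip·in.

φM_n ≈ 6200 kip·in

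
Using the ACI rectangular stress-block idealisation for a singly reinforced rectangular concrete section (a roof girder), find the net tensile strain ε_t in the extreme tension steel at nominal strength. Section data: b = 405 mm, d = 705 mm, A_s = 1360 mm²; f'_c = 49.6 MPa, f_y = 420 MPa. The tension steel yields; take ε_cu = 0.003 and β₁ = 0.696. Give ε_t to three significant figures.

ε_t ≈ 0.0410

a = A_s f_y/(0.85 f'_c b) = 33.45 mm.
β₁ = 0.696, so c = a/β₁ = 33.45/0.696 = 48.06 mm.
From the linear strain diagram with ε_cu = 0.003: ε_t = 0.003 (d − c)/c = 0.003 × (705 − 48.06)/48.06 = 0.0410.
Since ε_t ≥ 0.005, the section is tension-controlled.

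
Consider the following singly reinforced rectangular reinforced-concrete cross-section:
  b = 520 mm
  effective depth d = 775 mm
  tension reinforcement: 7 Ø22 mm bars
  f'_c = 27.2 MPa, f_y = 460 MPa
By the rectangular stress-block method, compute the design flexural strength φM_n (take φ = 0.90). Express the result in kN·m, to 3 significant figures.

φM_n ≈ 797 kN·m

A_s = 7 × 380 = 2660 mm².
T = A_s f_y = 2660 × 460 = 1223600 N = 1223.6 kN.
From C = T: a = T/(0.85 f'_c b) = 1223600/(0.85 × 27.2 × 520) = 101.78 mm.
M_n = T(d − a/2) = 1223.6 kN × (775 − 50.89) mm = 886.02 kN·m.
φM_n = 0.90 × 886.02 = 797.42 kN·m.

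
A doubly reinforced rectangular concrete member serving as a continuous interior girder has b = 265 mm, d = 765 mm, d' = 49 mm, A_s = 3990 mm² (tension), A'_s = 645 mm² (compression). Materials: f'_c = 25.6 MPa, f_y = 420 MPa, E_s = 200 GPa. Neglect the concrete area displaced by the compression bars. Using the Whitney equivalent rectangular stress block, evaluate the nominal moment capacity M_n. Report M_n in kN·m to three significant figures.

M_n ≈ 1100 kN·m

Assume both tension and compression steel yield.
Net tension couple steel: A_s − A'_s = 3345 mm².
a = (A_s − A'_s) f_y / (0.85 f'_c b) = 1404900/(0.85 × 25.6 × 265) = 243.64 mm.
c = a/β₁ = 243.64/0.85 = 286.64 mm; ε'_s = 0.003(c − d')/c = 0.0025 ≥ f_y/E_s = 0.0021, so compression steel does yield.
M_n = (A_s − A'_s) f_y (d − a/2) + A'_s f_y (d − d') = [1404900 × (765 − 121.82) + 270900 × (765 − 49)] × 10⁻⁶ = 903.60 + 193.96 = 1097.56 kN·m.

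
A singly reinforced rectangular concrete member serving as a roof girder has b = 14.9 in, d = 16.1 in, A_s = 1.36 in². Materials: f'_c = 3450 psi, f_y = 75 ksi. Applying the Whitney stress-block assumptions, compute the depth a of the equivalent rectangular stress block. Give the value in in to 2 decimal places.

T = A_s f_y = 1.36 × 75 = 102 kips.
a = T/(0.85 f'_c b) = 102/(0.85 × 3.45 × 14.9) = 2.33 in.

a ≈ 2.33 in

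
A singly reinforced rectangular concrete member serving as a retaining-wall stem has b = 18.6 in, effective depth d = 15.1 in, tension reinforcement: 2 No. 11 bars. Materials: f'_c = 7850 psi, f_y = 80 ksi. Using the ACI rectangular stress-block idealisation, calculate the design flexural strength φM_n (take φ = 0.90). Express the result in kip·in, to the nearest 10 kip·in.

φM_n ≈ 3170 kip·in

A_s = 2 × 1.56 = 3.12 in².
T = A_s f_y = 3.12 × 80 = 249.6 kips.
a = T/(0.85 f'_c b) = 249.6/(0.85 × 7.85 × 18.6) = 2.011 in.
M_n = T(d − a/2) = 249.6 × (15.1 − 1.0055) = 3518.0 kip·in.
φM_n = 0.90 × 3518.0 = 3166.2 kip·in.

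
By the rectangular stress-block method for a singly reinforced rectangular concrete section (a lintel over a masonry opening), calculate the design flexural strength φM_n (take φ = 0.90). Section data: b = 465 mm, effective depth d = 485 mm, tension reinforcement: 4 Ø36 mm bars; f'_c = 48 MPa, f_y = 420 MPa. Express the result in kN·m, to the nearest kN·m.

φM_n ≈ 677 kN·m

A_s = 4 × 1018 = 4072 mm².
T = A_s f_y = 4072 × 420 = 1710240 N = 1710.24 kN.
From C = T: a = T/(0.85 f'_c b) = 1710240/(0.85 × 48 × 465) = 90.15 mm.
M_n = T(d − a/2) = 1710.24 kN × (485 − 45.075) mm = 752.38 kN·m.
φM_n = 0.90 × 752.38 = 677.14 kN·m.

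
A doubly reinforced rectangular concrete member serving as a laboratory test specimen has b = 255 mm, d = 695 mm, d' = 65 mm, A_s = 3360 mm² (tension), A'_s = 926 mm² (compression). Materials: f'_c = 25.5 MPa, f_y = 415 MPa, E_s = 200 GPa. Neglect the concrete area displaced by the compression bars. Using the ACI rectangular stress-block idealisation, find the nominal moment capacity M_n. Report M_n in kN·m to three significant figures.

Assume both tension and compression steel yield.
Net tension couple steel: A_s − A'_s = 2434 mm².
a = (A_s − A'_s) f_y / (0.85 f'_c b) = 1010110/(0.85 × 25.5 × 255) = 182.76 mm.
c = a/β₁ = 182.76/0.85 = 215.01 mm; ε'_s = 0.003(c − d')/c = 0.0021 ≥ f_y/E_s = 0.0021, so compression steel does yield.
M_n = (A_s − A'_s) f_y (d − a/2) + A'_s f_y (d − d') = [1010110 × (695 − 91.38) + 384290 × (695 − 65)] × 10⁻⁶ = 609.72 + 242.10 = 851.82 kN·m.

M_n ≈ 852 kN·m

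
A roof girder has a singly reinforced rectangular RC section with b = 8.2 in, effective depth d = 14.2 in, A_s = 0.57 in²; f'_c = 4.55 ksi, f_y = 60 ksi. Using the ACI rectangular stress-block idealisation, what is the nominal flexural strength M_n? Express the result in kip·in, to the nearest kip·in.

M_n ≈ 467 kip·in

T = A_s f_y = 0.57 × 60 = 34.2 kips.
a = T/(0.85 f'_c b) = 34.2/(0.85 × 4.55 × 8.2) = 1.078 in.
M_n = T(d − a/2) = 34.2 × (14.2 − 0.539) = 467.2 kip·in.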